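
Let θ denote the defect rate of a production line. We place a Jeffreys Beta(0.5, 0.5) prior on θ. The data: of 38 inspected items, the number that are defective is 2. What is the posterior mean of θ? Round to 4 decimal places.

The binomial likelihood is conjugate to the Beta prior: with 2 successes and 36 failures, the posterior is Beta(0.5+2, 0.5+36) = Beta(2.5, 36.5).
E[θ | data] = 2.5/(2.5+36.5) = 0.0641.

Posterior mean ≈ 0.0641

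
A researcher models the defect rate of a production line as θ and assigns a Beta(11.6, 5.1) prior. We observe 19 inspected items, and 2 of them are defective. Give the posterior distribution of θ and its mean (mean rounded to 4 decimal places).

Posterior: Beta(13.6, 22.1); mean ≈ 0.3810

Observing 2 successes and 17 failures updates Beta(11.6, 5.1) by adding the success and failure counts to the two shape parameters: α = 11.6+2 = 13.6, β = 5.1+17 = 22.1.
E[θ | data] = 13.6/(13.6+22.1) = 0.3810.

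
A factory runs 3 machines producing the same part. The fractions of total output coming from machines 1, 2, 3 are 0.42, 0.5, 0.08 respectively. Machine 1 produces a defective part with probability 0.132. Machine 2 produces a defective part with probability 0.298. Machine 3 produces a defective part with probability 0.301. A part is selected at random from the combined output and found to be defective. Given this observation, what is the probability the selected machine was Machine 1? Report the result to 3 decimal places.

P(defective|M1) = 0.132; P(defective|M2) = 0.298; P(defective|M3) = 0.301.
Prior × likelihood for each source: 0.42·0.132=0.05544, 0.5·0.298=0.1490, 0.08·0.301=0.02408. Summing gives P(defective) = 0.22852.
P(Machine 1 | defective) = 0.05544 / 0.22852 = 0.243.

Posterior probability ≈ 0.243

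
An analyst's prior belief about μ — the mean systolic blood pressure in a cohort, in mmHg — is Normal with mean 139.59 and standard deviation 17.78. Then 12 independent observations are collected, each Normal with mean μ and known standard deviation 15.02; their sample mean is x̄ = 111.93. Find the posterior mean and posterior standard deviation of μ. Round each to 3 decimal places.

Posterior mean ≈ 113.483; posterior SD ≈ 4.212

With known σ, the Normal prior is conjugate. Weight on the data is w = (n/σ²)/(n/σ² + 1/τ₀²) = 0.0531914/(0.0531914+0.00316327) = 0.94387.
Posterior mean = w·x̄ + (1−w)·μ₀ = 0.94387·111.93 + 0.056131·139.59 = 113.483. Posterior variance = 1/(0.0531914+0.00316327) = 17.7448, so SD = 4.212.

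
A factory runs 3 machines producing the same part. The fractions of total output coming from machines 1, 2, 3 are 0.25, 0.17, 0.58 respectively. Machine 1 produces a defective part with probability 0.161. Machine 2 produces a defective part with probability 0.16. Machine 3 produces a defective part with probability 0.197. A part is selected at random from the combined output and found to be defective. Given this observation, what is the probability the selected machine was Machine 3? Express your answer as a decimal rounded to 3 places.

Tabulate prior·likelihood by source: [1] prior 0.25, lik 0.161, product 0.04025; [2] prior 0.17, lik 0.16, product 0.02720; [3] prior 0.58, lik 0.197, product 0.1143.
Normalizing constant = 0.18171; the posterior for Machine 3 is its product over the sum, 0.1143/0.18171 = 0.629.

Posterior probability ≈ 0.629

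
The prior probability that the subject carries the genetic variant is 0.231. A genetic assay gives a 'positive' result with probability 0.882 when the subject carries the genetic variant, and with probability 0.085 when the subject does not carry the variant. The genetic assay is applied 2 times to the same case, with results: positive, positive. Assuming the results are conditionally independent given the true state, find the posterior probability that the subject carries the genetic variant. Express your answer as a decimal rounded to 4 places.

Let H be the event that the subject carries the genetic variant; start with P(H) = 0.231. P('positive'|H) = 0.882, P('positive'|¬H) = 0.085.
Update on result 1 ('positive'): P(H) ← 0.882·0.2310 / (0.882·0.2310 + 0.085·0.7690) = 0.20374/0.26911 = 0.7571.
Update on result 2 ('positive'): P(H) ← 0.882·0.7571 / (0.882·0.7571 + 0.085·0.2429) = 0.66777/0.68841 = 0.9700.

Posterior P(H) ≈ 0.9700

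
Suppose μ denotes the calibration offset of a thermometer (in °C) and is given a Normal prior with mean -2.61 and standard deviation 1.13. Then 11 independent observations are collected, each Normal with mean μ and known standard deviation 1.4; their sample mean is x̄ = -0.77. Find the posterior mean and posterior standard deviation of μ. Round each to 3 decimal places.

Posterior mean ≈ -0.995; posterior SD ≈ 0.395

With known σ, the Normal prior is conjugate. Weight on the data is w = (n/σ²)/(n/σ² + 1/τ₀²) = 5.61224/(5.61224+0.783147) = 0.87755.
Posterior mean = w·x̄ + (1−w)·μ₀ = 0.87755·-0.77 + 0.12245·-2.61 = -0.995. Posterior variance = 1/(5.61224+0.783147) = 0.156363, so SD = 0.395.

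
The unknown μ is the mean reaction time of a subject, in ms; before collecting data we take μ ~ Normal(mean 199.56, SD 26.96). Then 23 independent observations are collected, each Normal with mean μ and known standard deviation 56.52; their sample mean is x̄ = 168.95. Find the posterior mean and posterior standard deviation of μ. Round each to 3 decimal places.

Posterior mean ≈ 173.861; posterior SD ≈ 10.799

Prior precision 1/τ₀² = 1/26.96² = 0.00137582; data precision n/σ² = 23/56.52² = 0.00719985.
Posterior precision = 0.00137582 + 0.00719985 = 0.00857567, giving posterior SD = 1/√0.00857567 = 10.799.
Posterior mean = (0.00137582·199.56 + 0.00719985·168.95) / 0.00857567 = 173.861.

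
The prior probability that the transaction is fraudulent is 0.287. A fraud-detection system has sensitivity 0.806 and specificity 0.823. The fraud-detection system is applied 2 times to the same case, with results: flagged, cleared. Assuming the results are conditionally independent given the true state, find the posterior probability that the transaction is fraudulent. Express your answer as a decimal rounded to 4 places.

Let H be the event that the transaction is fraudulent; start with P(H) = 0.287. P('flagged'|H) = 0.806, P('flagged'|¬H) = 0.177.
Update on result 1 ('flagged'): P(H) ← 0.806·0.2870 / (0.806·0.2870 + 0.177·0.7130) = 0.23132/0.35752 = 0.6470.
Update on result 2 ('cleared'): P(H) ← 0.194·0.6470 / (0.194·0.6470 + 0.823·0.3530) = 0.12552/0.41603 = 0.3017.

Posterior P(H) ≈ 0.3017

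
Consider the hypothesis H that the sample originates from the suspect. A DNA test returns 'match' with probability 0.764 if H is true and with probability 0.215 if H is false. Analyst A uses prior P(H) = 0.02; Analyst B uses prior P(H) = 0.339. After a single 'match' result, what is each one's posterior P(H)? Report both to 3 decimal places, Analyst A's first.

Analyst A: 0.068; Analyst B: 0.646

P('+'|H) = 0.764, P('+'|¬H) = 0.215.
Analyst A: numerator 0.764·0.02 = 0.015280; evidence = 0.015280+0.215·0.98 = 0.22598; posterior = 0.068.
Analyst B: numerator 0.764·0.339 = 0.25900; evidence = 0.25900+0.215·0.661 = 0.40111; posterior = 0.646.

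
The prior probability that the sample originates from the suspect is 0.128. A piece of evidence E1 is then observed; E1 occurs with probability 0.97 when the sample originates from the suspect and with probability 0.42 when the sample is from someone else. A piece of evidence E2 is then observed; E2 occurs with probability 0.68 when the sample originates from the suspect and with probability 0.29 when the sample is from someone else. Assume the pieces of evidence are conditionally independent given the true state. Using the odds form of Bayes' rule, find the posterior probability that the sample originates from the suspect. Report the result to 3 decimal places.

Posterior probability ≈ 0.443

Prior odds = 0.128/(1−0.128) = 0.14679. In log-odds, ln(0.14679) = -1.9188.
Add log likelihood ratios: ln(2.3095) + ln(2.3448) = 1.6893.
Posterior log-odds = -0.22951, so posterior odds = exp(-0.22951) = 0.79493. Converting, P(H|E) = 0.79493/1.7949 = 0.443.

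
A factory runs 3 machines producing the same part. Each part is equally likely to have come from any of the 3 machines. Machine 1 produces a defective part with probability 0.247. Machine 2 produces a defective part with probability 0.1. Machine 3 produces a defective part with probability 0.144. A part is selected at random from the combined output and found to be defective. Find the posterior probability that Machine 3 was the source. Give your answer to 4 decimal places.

Tabulate prior·likelihood by source: [1] prior 0.333333, lik 0.247, product 0.08233; [2] prior 0.333333, lik 0.1, product 0.03333; [3] prior 0.333333, lik 0.144, product 0.04800.
Normalizing constant = 0.16367; the posterior for Machine 3 is its product over the sum, 0.04800/0.16367 = 0.2933.

Posterior probability ≈ 0.2933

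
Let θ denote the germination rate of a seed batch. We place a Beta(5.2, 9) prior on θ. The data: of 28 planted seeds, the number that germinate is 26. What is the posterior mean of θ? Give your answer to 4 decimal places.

The binomial likelihood is conjugate to the Beta prior: with 26 successes and 2 failures, the posterior is Beta(5.2+26, 9+2) = Beta(31.2, 11).
E[θ | data] = 31.2/(31.2+11) = 0.7393.

Posterior mean ≈ 0.7393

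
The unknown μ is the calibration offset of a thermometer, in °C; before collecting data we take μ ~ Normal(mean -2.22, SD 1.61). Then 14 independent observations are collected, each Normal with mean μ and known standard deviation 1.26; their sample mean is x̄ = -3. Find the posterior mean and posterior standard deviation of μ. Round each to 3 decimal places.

Posterior mean ≈ -2.967; posterior SD ≈ 0.330

With known σ, the Normal prior is conjugate. Weight on the data is w = (n/σ²)/(n/σ² + 1/τ₀²) = 8.81834/(8.81834+0.385788) = 0.95809.
Posterior mean = w·x̄ + (1−w)·μ₀ = 0.95809·-3 + 0.041915·-2.22 = -2.967. Posterior variance = 1/(8.81834+0.385788) = 0.108647, so SD = 0.330.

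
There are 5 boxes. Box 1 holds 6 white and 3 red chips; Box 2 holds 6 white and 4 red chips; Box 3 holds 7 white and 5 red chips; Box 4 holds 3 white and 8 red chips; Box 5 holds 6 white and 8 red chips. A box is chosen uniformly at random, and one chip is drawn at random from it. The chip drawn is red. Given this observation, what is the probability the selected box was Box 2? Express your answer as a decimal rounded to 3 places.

Posterior probability ≈ 0.163

P(red|Box 1) = 0.3333; P(red|Box 2) = 0.4; P(red|Box 3) = 0.4167; P(red|Box 4) = 0.7273; P(red|Box 5) = 0.5714.
Prior × likelihood for each source: 0.2·0.3333=0.06667, 0.2·0.4=0.08000, 0.2·0.4167=0.08333, 0.2·0.7273=0.1455, 0.2·0.5714=0.1143. Summing gives P(red) = 0.48974.
P(Box 2 | red) = 0.08000 / 0.48974 = 0.163.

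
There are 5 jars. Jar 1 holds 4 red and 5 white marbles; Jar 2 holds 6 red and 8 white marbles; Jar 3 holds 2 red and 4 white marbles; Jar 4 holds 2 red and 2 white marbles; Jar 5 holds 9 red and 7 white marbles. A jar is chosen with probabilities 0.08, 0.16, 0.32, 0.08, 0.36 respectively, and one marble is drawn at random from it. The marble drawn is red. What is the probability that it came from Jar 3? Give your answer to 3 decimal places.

Posterior probability ≈ 0.235

P(red|Jar 1) = 0.4444; P(red|Jar 2) = 0.4286; P(red|Jar 3) = 0.3333; P(red|Jar 4) = 0.5; P(red|Jar 5) = 0.5625.
Prior × likelihood for each source: 0.08·0.4444=0.03556, 0.16·0.4286=0.06857, 0.32·0.3333=0.1067, 0.08·0.5=0.04000, 0.36·0.5625=0.2025. Summing gives P(red) = 0.45329.
P(Jar 3 | red) = 0.1067 / 0.45329 = 0.235.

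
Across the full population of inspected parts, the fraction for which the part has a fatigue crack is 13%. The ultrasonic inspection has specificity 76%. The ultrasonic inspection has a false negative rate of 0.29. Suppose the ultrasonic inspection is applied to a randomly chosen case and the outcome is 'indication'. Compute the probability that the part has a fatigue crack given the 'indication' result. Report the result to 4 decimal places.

P(H | E) ≈ 0.3065

Let H be the event that the part has a fatigue crack. P(H) = 0.13, so P(¬H) = 0.87. With E the 'indication' result, P(E|H) = 0.71 and P(E|¬H) = 0.24.
P(E) = 0.71·0.13 + 0.24·0.87 = 0.092300 + 0.20880 = 0.30110.
By Bayes' theorem, P(H|E) = 0.092300 / 0.30110 = 0.3065.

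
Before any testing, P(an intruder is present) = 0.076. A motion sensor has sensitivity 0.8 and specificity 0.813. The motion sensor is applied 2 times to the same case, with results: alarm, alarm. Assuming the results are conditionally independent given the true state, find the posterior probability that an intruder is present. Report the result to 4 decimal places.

Posterior P(H) ≈ 0.6009

Let H be the event that an intruder is present; start with P(H) = 0.076. P('alarm'|H) = 0.8, P('alarm'|¬H) = 0.187.
Update on result 1 ('alarm'): P(H) ← 0.8·0.0760 / (0.8·0.0760 + 0.187·0.9240) = 0.060800/0.23359 = 0.2603.
Update on result 2 ('alarm'): P(H) ← 0.8·0.2603 / (0.8·0.2603 + 0.187·0.7397) = 0.20823/0.34656 = 0.6009.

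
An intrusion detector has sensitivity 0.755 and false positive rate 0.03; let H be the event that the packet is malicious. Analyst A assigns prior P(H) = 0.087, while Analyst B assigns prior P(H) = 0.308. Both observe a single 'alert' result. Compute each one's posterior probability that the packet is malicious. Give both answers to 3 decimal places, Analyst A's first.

P('+'|H) = 0.755, P('+'|¬H) = 0.03.
Analyst A: numerator 0.755·0.087 = 0.065685; evidence = 0.065685+0.03·0.913 = 0.093075; posterior = 0.706.
Analyst B: numerator 0.755·0.308 = 0.23254; evidence = 0.23254+0.03·0.692 = 0.25330; posterior = 0.918.

Analyst A: 0.706; Analyst B: 0.918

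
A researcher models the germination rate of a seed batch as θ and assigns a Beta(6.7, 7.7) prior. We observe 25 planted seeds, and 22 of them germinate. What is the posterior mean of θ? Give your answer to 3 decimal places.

Posterior mean ≈ 0.728

The binomial likelihood is conjugate to the Beta prior: with 22 successes and 3 failures, the posterior is Beta(6.7+22, 7.7+3) = Beta(28.7, 10.7).
E[θ | data] = 28.7/(28.7+10.7) = 0.728.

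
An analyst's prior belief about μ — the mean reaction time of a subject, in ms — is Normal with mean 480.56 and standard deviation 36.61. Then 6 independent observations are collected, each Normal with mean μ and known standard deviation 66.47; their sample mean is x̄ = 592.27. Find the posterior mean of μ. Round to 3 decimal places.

With known σ, the Normal prior is conjugate. Weight on the data is w = (n/σ²)/(n/σ² + 1/τ₀²) = 0.00135800/(0.00135800+0.00074611) = 0.64540.
Posterior mean = w·x̄ + (1−w)·μ₀ = 0.64540·592.27 + 0.35460·480.56 = 552.658.

Posterior mean ≈ 552.658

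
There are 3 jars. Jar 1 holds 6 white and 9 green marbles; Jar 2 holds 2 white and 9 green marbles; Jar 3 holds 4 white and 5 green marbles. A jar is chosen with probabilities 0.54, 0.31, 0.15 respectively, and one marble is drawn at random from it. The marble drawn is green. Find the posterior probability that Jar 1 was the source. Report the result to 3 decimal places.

P(green|Jar 1) = 0.6; P(green|Jar 2) = 0.8182; P(green|Jar 3) = 0.5556.
Prior × likelihood for each source: 0.54·0.6=0.3240, 0.31·0.8182=0.2536, 0.15·0.5556=0.08333. Summing gives P(green) = 0.66097.
P(Jar 1 | green) = 0.3240 / 0.66097 = 0.490.

Posterior probability ≈ 0.490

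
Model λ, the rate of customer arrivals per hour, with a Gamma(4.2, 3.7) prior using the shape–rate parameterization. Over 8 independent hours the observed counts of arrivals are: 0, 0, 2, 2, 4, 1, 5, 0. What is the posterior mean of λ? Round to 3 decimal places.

Total count ∑xᵢ = 14 over n = 8 hours.
Gamma is conjugate to the Poisson likelihood: posterior is Gamma(shape = 4.2+14 = 18.2, rate = 3.7+8 = 11.7).
Posterior mean = shape/rate = 18.2/11.7 = 1.556.

Posterior mean ≈ 1.556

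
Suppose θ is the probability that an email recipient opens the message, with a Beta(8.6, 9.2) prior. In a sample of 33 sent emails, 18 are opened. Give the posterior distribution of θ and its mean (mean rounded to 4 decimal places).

Posterior: Beta(26.6, 24.2); mean ≈ 0.5236

The binomial likelihood is conjugate to the Beta prior: with 18 successes and 15 failures, the posterior is Beta(8.6+18, 9.2+15) = Beta(26.6, 24.2).
E[θ | data] = 26.6/(26.6+24.2) = 0.5236.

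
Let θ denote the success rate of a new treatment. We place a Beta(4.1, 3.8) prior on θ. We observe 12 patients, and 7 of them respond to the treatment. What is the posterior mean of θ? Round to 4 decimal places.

Observing 7 successes and 5 failures updates Beta(4.1, 3.8) by adding the success and failure counts to the two shape parameters: α = 4.1+7 = 11.1, β = 3.8+5 = 8.8.
E[θ | data] = 11.1/(11.1+8.8) = 0.5578.

Posterior mean ≈ 0.5578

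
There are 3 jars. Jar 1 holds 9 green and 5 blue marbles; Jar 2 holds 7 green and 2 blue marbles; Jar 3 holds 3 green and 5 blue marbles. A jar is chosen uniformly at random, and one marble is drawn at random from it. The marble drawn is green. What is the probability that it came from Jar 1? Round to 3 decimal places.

P(green|Jar 1) = 0.6429; P(green|Jar 2) = 0.7778; P(green|Jar 3) = 0.375.
Prior × likelihood for each source: 0.333333·0.6429=0.2143, 0.333333·0.7778=0.2593, 0.333333·0.375=0.1250. Summing gives P(green) = 0.59854.
P(Jar 1 | green) = 0.2143 / 0.59854 = 0.358.

Posterior probability ≈ 0.358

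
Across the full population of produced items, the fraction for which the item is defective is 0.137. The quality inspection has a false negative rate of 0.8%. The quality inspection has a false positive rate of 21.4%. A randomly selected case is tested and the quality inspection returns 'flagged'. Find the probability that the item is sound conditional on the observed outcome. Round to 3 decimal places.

Write H for 'the item is defective'. Prior odds H:¬H = 0.137/0.863 = 0.15875. For the 'flagged' outcome, the likelihood ratio is 0.992/0.214 = 4.6355.
Posterior odds = 0.15875 × 4.6355 = 0.73588, so P(H|E) = 0.73588/(1+0.73588) = 0.424. Then P(¬H|E) = 1 − 0.424 = 0.576.

P(¬H | E) ≈ 0.576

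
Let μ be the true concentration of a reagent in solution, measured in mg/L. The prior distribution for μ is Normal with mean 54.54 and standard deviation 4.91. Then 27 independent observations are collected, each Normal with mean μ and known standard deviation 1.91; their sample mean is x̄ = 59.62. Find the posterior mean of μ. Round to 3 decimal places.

Posterior mean ≈ 59.592

Prior precision 1/τ₀² = 1/4.91² = 0.0414798; data precision n/σ² = 27/1.91² = 7.40111.
Posterior precision = 0.0414798 + 7.40111 = 7.44259.
Posterior mean = (0.0414798·54.54 + 7.40111·59.62) / 7.44259 = 59.592.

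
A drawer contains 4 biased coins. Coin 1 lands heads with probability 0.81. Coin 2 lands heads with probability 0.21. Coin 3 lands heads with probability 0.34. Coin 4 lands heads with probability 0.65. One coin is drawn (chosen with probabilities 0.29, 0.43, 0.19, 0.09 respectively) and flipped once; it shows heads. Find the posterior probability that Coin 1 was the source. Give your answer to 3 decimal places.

Tabulate prior·likelihood by source: [1] prior 0.29, lik 0.81, product 0.2349; [2] prior 0.43, lik 0.21, product 0.09030; [3] prior 0.19, lik 0.34, product 0.06460; [4] prior 0.09, lik 0.65, product 0.05850.
Normalizing constant = 0.44830; the posterior for Coin 1 is its product over the sum, 0.2349/0.44830 = 0.524.

Posterior probability ≈ 0.524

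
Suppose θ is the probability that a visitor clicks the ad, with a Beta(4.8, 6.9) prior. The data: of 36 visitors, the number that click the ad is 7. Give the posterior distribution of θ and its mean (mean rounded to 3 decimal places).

Observing 7 successes and 29 failures updates Beta(4.8, 6.9) by adding the success and failure counts to the two shape parameters: α = 4.8+7 = 11.8, β = 6.9+29 = 35.9.
Posterior mean = α/(α+β) = 11.8/47.7 = 0.247.

Posterior: Beta(11.8, 35.9); mean ≈ 0.247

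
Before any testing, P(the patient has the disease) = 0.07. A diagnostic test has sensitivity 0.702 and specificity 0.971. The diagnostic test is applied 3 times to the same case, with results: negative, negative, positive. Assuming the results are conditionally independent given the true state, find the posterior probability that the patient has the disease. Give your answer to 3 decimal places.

Let H be the event that the patient has the disease; start with P(H) = 0.07. P('positive'|H) = 0.702, P('positive'|¬H) = 0.029.
Update on result 1 ('negative'): P(H) ← 0.298·0.0700 / (0.298·0.0700 + 0.971·0.9300) = 0.020860/0.92389 = 0.0226.
Update on result 2 ('negative'): P(H) ← 0.298·0.0226 / (0.298·0.0226 + 0.971·0.9774) = 0.0067284/0.95580 = 0.0070.
Update on result 3 ('positive'): P(H) ← 0.702·0.0070 / (0.702·0.0070 + 0.029·0.9930) = 0.0049417/0.033738 = 0.1465.

Posterior P(H) ≈ 0.146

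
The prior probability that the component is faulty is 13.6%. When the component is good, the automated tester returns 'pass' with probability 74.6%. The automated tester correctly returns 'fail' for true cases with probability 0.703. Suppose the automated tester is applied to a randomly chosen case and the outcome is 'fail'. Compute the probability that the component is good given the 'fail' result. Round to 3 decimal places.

Let H be the event that the component is faulty. P(H) = 0.136, so P(¬H) = 0.864. With E the 'fail' result, P(E|H) = 0.703 and P(E|¬H) = 0.254.
P(E) = 0.703·0.136 + 0.254·0.864 = 0.095608 + 0.21946 = 0.31506.
By Bayes' theorem, P(H|E) = 0.095608 / 0.31506 = 0.303. Hence P(¬H|E) = 1 − 0.303 = 0.697.

P(¬H | E) ≈ 0.697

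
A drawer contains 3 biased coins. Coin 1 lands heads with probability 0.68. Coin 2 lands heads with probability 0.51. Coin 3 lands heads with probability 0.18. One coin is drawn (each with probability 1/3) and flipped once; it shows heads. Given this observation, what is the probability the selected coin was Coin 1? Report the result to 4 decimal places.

Tabulate prior·likelihood by source: [1] prior 0.333333, lik 0.68, product 0.2267; [2] prior 0.333333, lik 0.51, product 0.1700; [3] prior 0.333333, lik 0.18, product 0.06000.
Normalizing constant = 0.45667; the posterior for Coin 1 is its product over the sum, 0.2267/0.45667 = 0.4964.

Posterior probability ≈ 0.4964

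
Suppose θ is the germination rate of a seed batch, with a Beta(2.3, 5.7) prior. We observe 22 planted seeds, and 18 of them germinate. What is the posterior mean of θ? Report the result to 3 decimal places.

The binomial likelihood is conjugate to the Beta prior: with 18 successes and 4 failures, the posterior is Beta(2.3+18, 5.7+4) = Beta(20.3, 9.7).
E[θ | data] = 20.3/(20.3+9.7) = 0.677.

Posterior mean ≈ 0.677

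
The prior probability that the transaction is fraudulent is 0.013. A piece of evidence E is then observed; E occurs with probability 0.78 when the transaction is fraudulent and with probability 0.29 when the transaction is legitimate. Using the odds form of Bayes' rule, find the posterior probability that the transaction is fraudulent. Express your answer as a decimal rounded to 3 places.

Prior odds = 0.013/(1−0.013) = 0.013171.
Likelihood ratio for E = 0.78/0.29 = 2.6897.
Posterior odds = prior odds × LR = 0.035426.
Posterior probability = odds/(1+odds) = 0.035426/1.0354 = 0.034.

Posterior probability ≈ 0.034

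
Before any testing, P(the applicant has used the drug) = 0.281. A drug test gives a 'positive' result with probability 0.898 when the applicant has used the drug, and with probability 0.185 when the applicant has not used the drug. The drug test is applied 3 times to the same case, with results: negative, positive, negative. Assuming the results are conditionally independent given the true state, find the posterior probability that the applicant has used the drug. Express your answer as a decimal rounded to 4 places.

With H the event that the applicant has used the drug, the joint likelihood of the observed sequence is P(data|H) = 0.102·0.898·0.102 = 0.0093428 and P(data|¬H) = 0.815·0.185·0.815 = 0.12288.
Bayes: P(H|data) = 0.281·0.0093428 / (0.281·0.0093428 + 0.719·0.12288) = 0.0026253/0.090977 = 0.0289.

Posterior P(H) ≈ 0.0289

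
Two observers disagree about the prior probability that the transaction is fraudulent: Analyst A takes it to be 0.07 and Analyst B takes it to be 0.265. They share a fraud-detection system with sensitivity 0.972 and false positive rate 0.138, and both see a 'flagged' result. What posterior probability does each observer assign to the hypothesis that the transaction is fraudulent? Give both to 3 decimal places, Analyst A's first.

Analyst A: 0.346; Analyst B: 0.717

P('+'|H) = 0.972, P('+'|¬H) = 0.138.
Analyst A: numerator 0.972·0.07 = 0.068040; evidence = 0.068040+0.138·0.93 = 0.19638; posterior = 0.346.
Analyst B: numerator 0.972·0.265 = 0.25758; evidence = 0.25758+0.138·0.735 = 0.35901; posterior = 0.717.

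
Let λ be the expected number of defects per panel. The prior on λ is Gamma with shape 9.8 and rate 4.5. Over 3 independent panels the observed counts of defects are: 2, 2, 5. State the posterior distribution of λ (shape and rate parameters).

Total count ∑xᵢ = 9 over n = 3 panels.
Gamma is conjugate to the Poisson likelihood: posterior is Gamma(shape = 9.8+9 = 18.8, rate = 4.5+3 = 7.5).

Posterior: Gamma(shape=18.8, rate=7.5)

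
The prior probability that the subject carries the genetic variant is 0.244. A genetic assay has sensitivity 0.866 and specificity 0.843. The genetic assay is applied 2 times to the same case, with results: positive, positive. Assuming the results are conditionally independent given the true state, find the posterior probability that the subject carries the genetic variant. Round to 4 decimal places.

Posterior P(H) ≈ 0.9076

Let H be the event that the subject carries the genetic variant; start with P(H) = 0.244. P('positive'|H) = 0.866, P('positive'|¬H) = 0.157.
Update on result 1 ('positive'): P(H) ← 0.866·0.2440 / (0.866·0.2440 + 0.157·0.7560) = 0.21130/0.33000 = 0.6403.
Update on result 2 ('positive'): P(H) ← 0.866·0.6403 / (0.866·0.6403 + 0.157·0.3597) = 0.55452/0.61099 = 0.9076.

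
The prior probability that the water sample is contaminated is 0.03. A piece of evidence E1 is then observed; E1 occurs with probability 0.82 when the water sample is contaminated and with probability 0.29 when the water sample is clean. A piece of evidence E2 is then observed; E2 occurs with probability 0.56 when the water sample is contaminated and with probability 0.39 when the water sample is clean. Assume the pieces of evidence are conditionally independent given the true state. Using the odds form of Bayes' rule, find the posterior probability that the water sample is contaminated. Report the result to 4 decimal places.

Posterior probability ≈ 0.1116

Prior odds = 0.03/(1−0.03) = 0.030928. In log-odds, ln(0.030928) = -3.4761.
Add log likelihood ratios: ln(2.8276) + ln(1.4359) = 1.4012.
Posterior log-odds = -2.0749, so posterior odds = exp(-2.0749) = 0.12557. Converting, P(H|E) = 0.12557/1.1256 = 0.1116.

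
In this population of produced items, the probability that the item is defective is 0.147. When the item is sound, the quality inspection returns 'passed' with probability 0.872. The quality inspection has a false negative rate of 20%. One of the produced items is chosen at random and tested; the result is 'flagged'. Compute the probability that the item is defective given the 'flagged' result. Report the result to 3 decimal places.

Let H be the event that the item is defective. P(H) = 0.147, so P(¬H) = 0.853. With E the 'flagged' result, P(E|H) = 0.8 and P(E|¬H) = 0.128.
P(E) = 0.8·0.147 + 0.128·0.853 = 0.11760 + 0.10918 = 0.22678.
By Bayes' theorem, P(H|E) = 0.11760 / 0.22678 = 0.519.

P(H | E) ≈ 0.519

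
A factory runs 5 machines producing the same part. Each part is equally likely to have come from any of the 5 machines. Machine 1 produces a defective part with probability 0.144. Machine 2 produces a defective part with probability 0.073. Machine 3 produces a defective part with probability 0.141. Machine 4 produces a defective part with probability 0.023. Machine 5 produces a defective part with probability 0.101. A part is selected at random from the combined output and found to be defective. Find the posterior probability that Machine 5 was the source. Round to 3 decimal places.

P(defective|M1) = 0.144; P(defective|M2) = 0.073; P(defective|M3) = 0.141; P(defective|M4) = 0.023; P(defective|M5) = 0.101.
Prior × likelihood for each source: 0.2·0.144=0.02880, 0.2·0.073=0.01460, 0.2·0.141=0.02820, 0.2·0.023=0.004600, 0.2·0.101=0.02020. Summing gives P(defective) = 0.096400.
P(Machine 5 | defective) = 0.02020 / 0.096400 = 0.210.

Posterior probability ≈ 0.210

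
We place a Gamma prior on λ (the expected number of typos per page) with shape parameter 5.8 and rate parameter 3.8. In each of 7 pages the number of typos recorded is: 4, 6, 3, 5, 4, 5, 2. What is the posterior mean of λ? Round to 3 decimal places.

Posterior mean ≈ 3.222

The Poisson likelihood adds the total count to the shape and the number of exposure periods to the rate. Here ∑xᵢ = 29 and n = 7, so shape 5.8→34.8 and rate 3.8→10.8.
E[λ | data] = 34.8/10.8 = 3.222.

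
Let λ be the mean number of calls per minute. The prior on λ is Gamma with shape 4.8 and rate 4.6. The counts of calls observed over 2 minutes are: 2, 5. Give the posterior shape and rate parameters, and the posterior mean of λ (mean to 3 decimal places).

The Poisson likelihood adds the total count to the shape and the number of exposure periods to the rate. Here ∑xᵢ = 7 and n = 2, so shape 4.8→11.8 and rate 4.6→6.6.
Posterior mean = shape/rate = 11.8/6.6 = 1.788.

Posterior: Gamma(shape=11.8, rate=6.6); mean ≈ 1.788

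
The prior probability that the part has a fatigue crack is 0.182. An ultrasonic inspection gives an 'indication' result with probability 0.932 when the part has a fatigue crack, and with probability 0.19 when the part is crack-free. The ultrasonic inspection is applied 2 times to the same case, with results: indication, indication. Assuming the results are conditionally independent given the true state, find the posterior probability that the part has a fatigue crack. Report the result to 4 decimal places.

Posterior P(H) ≈ 0.8426

Let H be the event that the part has a fatigue crack; start with P(H) = 0.182. P('indication'|H) = 0.932, P('indication'|¬H) = 0.19.
Update on result 1 ('indication'): P(H) ← 0.932·0.1820 / (0.932·0.1820 + 0.19·0.8180) = 0.16962/0.32504 = 0.5218.
Update on result 2 ('indication'): P(H) ← 0.932·0.5218 / (0.932·0.5218 + 0.19·0.4782) = 0.48636/0.57721 = 0.8426.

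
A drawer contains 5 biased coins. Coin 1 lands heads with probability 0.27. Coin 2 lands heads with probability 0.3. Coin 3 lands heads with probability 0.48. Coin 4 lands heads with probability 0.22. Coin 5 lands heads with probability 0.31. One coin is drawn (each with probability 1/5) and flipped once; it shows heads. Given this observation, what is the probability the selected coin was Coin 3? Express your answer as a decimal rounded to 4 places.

P(heads|C1) = 0.27; P(heads|C2) = 0.3; P(heads|C3) = 0.48; P(heads|C4) = 0.22; P(heads|C5) = 0.31.
Prior × likelihood for each source: 0.2·0.27=0.05400, 0.2·0.3=0.06000, 0.2·0.48=0.09600, 0.2·0.22=0.04400, 0.2·0.31=0.06200. Summing gives P(heads) = 0.31600.
P(Coin 3 | heads) = 0.09600 / 0.31600 = 0.3038.

Posterior probability ≈ 0.3038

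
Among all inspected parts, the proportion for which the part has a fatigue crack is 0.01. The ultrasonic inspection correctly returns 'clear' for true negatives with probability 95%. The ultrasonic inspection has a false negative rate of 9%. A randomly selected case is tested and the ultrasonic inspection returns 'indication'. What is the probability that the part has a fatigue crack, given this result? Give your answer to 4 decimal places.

Write H for 'the part has a fatigue crack'. Prior odds H:¬H = 0.01/0.99 = 0.010101. For the 'indication' outcome, the likelihood ratio is 0.91/0.05 = 18.200.
Posterior odds = 0.010101 × 18.200 = 0.18384, so P(H|E) = 0.18384/(1+0.18384) = 0.1553.

P(H | E) ≈ 0.1553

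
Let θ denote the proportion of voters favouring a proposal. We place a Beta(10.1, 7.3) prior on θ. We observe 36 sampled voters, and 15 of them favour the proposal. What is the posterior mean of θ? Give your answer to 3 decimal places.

Posterior mean ≈ 0.470

Observing 15 successes and 21 failures updates Beta(10.1, 7.3) by adding the success and failure counts to the two shape parameters: α = 10.1+15 = 25.1, β = 7.3+21 = 28.3.
Posterior mean = α/(α+β) = 25.1/53.4 = 0.470.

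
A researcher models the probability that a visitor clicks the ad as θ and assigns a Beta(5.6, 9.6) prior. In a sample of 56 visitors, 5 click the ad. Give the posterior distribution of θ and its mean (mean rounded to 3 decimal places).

Posterior: Beta(10.6, 60.6); mean ≈ 0.149

The binomial likelihood is conjugate to the Beta prior: with 5 successes and 51 failures, the posterior is Beta(5.6+5, 9.6+51) = Beta(10.6, 60.6).
E[θ | data] = 10.6/(10.6+60.6) = 0.149.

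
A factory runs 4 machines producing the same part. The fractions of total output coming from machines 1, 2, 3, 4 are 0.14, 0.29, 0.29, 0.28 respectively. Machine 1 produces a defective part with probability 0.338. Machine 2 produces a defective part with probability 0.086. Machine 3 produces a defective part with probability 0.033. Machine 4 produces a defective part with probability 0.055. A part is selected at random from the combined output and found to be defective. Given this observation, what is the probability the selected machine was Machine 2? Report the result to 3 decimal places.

Posterior probability ≈ 0.257

Tabulate prior·likelihood by source: [1] prior 0.14, lik 0.338, product 0.04732; [2] prior 0.29, lik 0.086, product 0.02494; [3] prior 0.29, lik 0.033, product 0.009570; [4] prior 0.28, lik 0.055, product 0.01540.
Normalizing constant = 0.097230; the posterior for Machine 2 is its product over the sum, 0.02494/0.097230 = 0.257.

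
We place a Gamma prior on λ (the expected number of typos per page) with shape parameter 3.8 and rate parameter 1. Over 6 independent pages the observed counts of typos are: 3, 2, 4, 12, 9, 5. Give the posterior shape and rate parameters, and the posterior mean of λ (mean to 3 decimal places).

Posterior: Gamma(shape=38.8, rate=7); mean ≈ 5.543

Total count ∑xᵢ = 35 over n = 6 pages.
Gamma is conjugate to the Poisson likelihood: posterior is Gamma(shape = 3.8+35 = 38.8, rate = 1+6 = 7).
Posterior mean = shape/rate = 38.8/7 = 5.543.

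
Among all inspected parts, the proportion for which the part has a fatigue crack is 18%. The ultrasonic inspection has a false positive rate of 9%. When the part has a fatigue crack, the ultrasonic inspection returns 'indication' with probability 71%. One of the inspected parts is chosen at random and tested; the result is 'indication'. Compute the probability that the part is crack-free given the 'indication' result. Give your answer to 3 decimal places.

P(¬H | E) ≈ 0.366

Let H be the event that the part has a fatigue crack. P(H) = 0.18, so P(¬H) = 0.82. With E the 'indication' result, P(E|H) = 0.71 and P(E|¬H) = 0.09.
P(E) = 0.71·0.18 + 0.09·0.82 = 0.12780 + 0.073800 = 0.20160.
By Bayes' theorem, P(H|E) = 0.12780 / 0.20160 = 0.634. Hence P(¬H|E) = 1 − 0.634 = 0.366.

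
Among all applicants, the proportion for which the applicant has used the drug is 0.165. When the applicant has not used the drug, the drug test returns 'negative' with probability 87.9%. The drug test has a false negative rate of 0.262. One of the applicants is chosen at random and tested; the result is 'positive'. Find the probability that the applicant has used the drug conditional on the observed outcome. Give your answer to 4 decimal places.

P(H | E) ≈ 0.5465

Write H for 'the applicant has used the drug'. Prior odds H:¬H = 0.165/0.835 = 0.19760. For the 'positive' outcome, the likelihood ratio is 0.738/0.121 = 6.0992.
Posterior odds = 0.19760 × 6.0992 = 1.2052, so P(H|E) = 1.2052/(1+1.2052) = 0.5465.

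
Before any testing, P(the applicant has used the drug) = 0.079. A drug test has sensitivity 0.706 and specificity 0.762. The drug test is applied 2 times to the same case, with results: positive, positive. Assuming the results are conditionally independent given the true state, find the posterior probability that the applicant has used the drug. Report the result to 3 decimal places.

With H the event that the applicant has used the drug, the joint likelihood of the observed sequence is P(data|H) = 0.706·0.706 = 0.49844 and P(data|¬H) = 0.238·0.238 = 0.056644.
Bayes: P(H|data) = 0.079·0.49844 / (0.079·0.49844 + 0.921·0.056644) = 0.039376/0.091546 = 0.4301.

Posterior P(H) ≈ 0.430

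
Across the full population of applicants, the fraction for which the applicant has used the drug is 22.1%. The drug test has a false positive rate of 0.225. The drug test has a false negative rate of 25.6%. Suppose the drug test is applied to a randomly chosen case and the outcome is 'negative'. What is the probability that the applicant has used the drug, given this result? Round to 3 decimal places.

P(H | E) ≈ 0.086

Write H for 'the applicant has used the drug'. Prior odds H:¬H = 0.221/0.779 = 0.28370. For the 'negative' outcome, the likelihood ratio is 0.256/0.775 = 0.33032.
Posterior odds = 0.28370 × 0.33032 = 0.093712, so P(H|E) = 0.093712/(1+0.093712) = 0.086.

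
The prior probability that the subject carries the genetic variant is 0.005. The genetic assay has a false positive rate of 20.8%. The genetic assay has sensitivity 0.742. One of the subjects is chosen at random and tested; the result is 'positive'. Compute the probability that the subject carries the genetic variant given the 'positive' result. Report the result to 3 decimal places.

Write H for 'the subject carries the genetic variant'. Prior odds H:¬H = 0.005/0.995 = 0.0050251. For the 'positive' outcome, the likelihood ratio is 0.742/0.208 = 3.5673.
Posterior odds = 0.0050251 × 3.5673 = 0.017926, so P(H|E) = 0.017926/(1+0.017926) = 0.018.

P(H | E) ≈ 0.018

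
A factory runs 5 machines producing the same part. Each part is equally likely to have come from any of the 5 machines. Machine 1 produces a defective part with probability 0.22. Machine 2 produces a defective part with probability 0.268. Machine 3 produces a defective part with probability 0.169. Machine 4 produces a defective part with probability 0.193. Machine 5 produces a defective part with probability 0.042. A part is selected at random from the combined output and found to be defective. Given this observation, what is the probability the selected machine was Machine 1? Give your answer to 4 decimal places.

Tabulate prior·likelihood by source: [1] prior 0.2, lik 0.22, product 0.04400; [2] prior 0.2, lik 0.268, product 0.05360; [3] prior 0.2, lik 0.169, product 0.03380; [4] prior 0.2, lik 0.193, product 0.03860; [5] prior 0.2, lik 0.042, product 0.008400.
Normalizing constant = 0.17840; the posterior for Machine 1 is its product over the sum, 0.04400/0.17840 = 0.2466.

Posterior probability ≈ 0.2466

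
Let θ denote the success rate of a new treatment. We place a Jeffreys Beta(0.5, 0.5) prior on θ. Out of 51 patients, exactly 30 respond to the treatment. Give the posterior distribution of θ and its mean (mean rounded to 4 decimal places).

Posterior: Beta(30.5, 21.5); mean ≈ 0.5865

The binomial likelihood is conjugate to the Beta prior: with 30 successes and 21 failures, the posterior is Beta(0.5+30, 0.5+21) = Beta(30.5, 21.5).
Posterior mean = α/(α+β) = 30.5/52 = 0.5865.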